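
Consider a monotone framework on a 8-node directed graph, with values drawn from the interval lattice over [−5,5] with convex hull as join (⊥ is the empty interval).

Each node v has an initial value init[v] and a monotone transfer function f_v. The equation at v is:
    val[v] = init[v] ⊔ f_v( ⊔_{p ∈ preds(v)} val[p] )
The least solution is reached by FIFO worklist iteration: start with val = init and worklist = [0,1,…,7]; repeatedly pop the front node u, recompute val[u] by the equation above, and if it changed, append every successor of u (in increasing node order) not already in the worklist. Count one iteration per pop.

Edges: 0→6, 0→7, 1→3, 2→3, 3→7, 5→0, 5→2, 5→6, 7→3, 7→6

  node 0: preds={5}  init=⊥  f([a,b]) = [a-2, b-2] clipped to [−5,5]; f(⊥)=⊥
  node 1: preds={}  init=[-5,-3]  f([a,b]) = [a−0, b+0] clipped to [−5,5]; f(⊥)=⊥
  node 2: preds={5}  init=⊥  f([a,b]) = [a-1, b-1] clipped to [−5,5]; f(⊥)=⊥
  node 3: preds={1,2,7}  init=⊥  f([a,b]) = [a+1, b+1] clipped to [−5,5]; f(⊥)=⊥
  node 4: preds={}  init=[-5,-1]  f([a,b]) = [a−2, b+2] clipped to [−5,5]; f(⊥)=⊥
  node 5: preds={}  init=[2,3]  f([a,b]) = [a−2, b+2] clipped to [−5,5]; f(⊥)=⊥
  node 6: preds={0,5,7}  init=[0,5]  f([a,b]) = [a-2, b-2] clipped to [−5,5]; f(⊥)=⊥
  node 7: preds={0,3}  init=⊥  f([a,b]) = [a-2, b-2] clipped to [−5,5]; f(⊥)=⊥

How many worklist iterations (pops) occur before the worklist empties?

10

Worklist (10 pops):
  #1 pop 0: in=[2,3] → [0,1] (was ⊥); enqueue []
  #2 pop 1: in=⊥ → [-5,-3] (no change)
  #3 pop 2: in=[2,3] → [1,2] (was ⊥); enqueue []
  #4 pop 3: in=[-5,2] → [-4,3] (was ⊥); enqueue []
  #5 pop 4: in=⊥ → [-5,-1] (no change)
  #6 pop 5: in=⊥ → [2,3] (no change)
  #7 pop 6: in=[0,3] → [-2,5] (was [0,5]); enqueue []
  #8 pop 7: in=[-4,3] → [-5,1] (was ⊥); enqueue [3,6]
  #9 pop 3: in=[-5,2] → [-4,3] (no change)
  #10 pop 6: in=[-5,3] → [-5,5] (was [-2,5]); enqueue []

Fixpoint:
  val[0] = [0,1]
  val[1] = [-5,-3]
  val[2] = [1,2]
  val[3] = [-4,3]
  val[4] = [-5,-1]
  val[5] = [2,3]
  val[6] = [-5,5]
  val[7] = [-5,1]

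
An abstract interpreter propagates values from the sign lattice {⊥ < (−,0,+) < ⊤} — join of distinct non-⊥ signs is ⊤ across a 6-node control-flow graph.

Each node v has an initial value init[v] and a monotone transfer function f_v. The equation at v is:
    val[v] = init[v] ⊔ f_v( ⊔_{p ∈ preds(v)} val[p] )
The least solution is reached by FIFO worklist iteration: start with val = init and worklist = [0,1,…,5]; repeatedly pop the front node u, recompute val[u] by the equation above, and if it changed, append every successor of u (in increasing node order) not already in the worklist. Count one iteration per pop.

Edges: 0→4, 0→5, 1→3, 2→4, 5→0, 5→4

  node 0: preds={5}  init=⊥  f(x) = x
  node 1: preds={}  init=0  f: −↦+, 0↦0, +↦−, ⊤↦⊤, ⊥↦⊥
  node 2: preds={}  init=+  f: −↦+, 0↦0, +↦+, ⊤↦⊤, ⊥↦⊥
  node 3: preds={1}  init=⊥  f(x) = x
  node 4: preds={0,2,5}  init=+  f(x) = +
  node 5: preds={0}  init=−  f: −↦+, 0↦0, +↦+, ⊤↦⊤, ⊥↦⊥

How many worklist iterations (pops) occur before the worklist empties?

9

Worklist (9 pops):
  #1 pop 0: in=− → − (was ⊥); enqueue []
  #2 pop 1: in=⊥ → 0 (no change)
  #3 pop 2: in=⊥ → + (no change)
  #4 pop 3: in=0 → 0 (was ⊥); enqueue []
  #5 pop 4: in=⊤ → + (no change)
  #6 pop 5: in=− → ⊤ (was −); enqueue [0,4]
  #7 pop 0: in=⊤ → ⊤ (was −); enqueue [5]
  #8 pop 4: in=⊤ → + (no change)
  #9 pop 5: in=⊤ → ⊤ (no change)

Fixpoint:
  val[0] = ⊤
  val[1] = 0
  val[2] = +
  val[3] = 0
  val[4] = +
  val[5] = ⊤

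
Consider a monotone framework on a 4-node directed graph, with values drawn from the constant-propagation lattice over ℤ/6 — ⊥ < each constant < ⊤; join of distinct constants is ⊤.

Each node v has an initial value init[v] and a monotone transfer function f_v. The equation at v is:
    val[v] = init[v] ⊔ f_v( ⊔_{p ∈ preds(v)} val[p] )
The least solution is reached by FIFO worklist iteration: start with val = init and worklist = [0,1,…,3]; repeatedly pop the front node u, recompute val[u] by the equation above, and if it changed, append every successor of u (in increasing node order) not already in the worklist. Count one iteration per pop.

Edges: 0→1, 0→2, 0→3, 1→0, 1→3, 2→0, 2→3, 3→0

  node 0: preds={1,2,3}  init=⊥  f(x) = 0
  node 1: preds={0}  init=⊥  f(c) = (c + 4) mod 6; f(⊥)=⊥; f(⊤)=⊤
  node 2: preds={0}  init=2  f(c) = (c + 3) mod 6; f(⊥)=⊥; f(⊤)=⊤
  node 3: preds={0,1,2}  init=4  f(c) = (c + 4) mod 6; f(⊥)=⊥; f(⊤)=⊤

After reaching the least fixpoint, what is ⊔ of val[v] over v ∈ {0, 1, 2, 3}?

Worklist (5 pops):
  #1 pop 0: in=⊤ → 0 (was ⊥); enqueue []
  #2 pop 1: in=0 → 4 (was ⊥); enqueue [0]
  #3 pop 2: in=0 → ⊤ (was 2); enqueue []
  #4 pop 3: in=⊤ → ⊤ (was 4); enqueue []
  #5 pop 0: in=⊤ → 0 (no change)

Fixpoint:
  val[0] = 0
  val[1] = 4
  val[2] = ⊤
  val[3] = ⊤

⊤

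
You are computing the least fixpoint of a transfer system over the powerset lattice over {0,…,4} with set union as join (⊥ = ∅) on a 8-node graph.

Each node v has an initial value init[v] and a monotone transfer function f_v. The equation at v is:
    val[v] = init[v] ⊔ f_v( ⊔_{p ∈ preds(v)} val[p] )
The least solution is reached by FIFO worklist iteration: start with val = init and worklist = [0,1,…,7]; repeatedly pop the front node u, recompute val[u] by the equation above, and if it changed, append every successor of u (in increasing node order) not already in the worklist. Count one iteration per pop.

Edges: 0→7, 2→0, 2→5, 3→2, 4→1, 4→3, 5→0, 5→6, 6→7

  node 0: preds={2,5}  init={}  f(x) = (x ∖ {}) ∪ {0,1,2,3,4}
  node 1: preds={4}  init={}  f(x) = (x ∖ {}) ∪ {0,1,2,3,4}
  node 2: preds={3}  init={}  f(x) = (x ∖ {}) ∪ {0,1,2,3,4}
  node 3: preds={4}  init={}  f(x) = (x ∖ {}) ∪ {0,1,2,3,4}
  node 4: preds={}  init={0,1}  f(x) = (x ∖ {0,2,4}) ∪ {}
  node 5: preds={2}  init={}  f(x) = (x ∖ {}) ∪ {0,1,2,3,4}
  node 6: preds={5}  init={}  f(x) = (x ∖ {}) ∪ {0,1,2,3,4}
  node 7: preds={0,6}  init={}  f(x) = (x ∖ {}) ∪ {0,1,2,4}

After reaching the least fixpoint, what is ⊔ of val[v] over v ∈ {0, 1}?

Trace (10 dequeues):
  [1] u=0 | in {} | out {0,1,2,3,4} | prev {} | push {}
  [2] u=1 | in {0,1} | out {0,1,2,3,4} | prev {} | push {}
  [3] u=2 | in {} | out {0,1,2,3,4} | prev {} | push {0}
  [4] u=3 | in {0,1} | out {0,1,2,3,4} | prev {} | push {2}
  [5] u=4 | in {} | out {0,1} | ==
  [6] u=5 | in {0,1,2,3,4} | out {0,1,2,3,4} | prev {} | push {}
  [7] u=6 | in {0,1,2,3,4} | out {0,1,2,3,4} | prev {} | push {}
  [8] u=7 | in {0,1,2,3,4} | out {0,1,2,3,4} | prev {} | push {}
  [9] u=0 | in {0,1,2,3,4} | out {0,1,2,3,4} | ==
  [10] u=2 | in {0,1,2,3,4} | out {0,1,2,3,4} | ==

Converged values:
  [0] {0,1,2,3,4}
  [1] {0,1,2,3,4}
  [2] {0,1,2,3,4}
  [3] {0,1,2,3,4}
  [4] {0,1}
  [5] {0,1,2,3,4}
  [6] {0,1,2,3,4}
  [7] {0,1,2,3,4}

{0,1,2,3,4}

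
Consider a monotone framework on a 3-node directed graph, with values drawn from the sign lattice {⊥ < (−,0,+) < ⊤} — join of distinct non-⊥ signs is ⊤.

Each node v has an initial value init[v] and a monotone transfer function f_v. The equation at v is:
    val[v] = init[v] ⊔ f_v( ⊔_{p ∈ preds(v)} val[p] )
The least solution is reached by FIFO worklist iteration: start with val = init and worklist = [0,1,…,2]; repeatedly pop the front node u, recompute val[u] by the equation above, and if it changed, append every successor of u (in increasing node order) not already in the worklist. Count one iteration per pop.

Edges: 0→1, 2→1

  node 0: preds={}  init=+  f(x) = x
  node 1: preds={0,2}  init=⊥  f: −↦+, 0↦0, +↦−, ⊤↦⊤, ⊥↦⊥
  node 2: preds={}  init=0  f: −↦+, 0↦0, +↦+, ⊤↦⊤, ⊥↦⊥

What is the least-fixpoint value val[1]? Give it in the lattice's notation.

⊤

Trace (3 dequeues):
  [1] u=0 | in ⊥ | out + | ==
  [2] u=1 | in ⊤ | out ⊤ | prev ⊥ | push {}
  [3] u=2 | in ⊥ | out 0 | ==

Converged values:
  [0] +
  [1] ⊤
  [2] 0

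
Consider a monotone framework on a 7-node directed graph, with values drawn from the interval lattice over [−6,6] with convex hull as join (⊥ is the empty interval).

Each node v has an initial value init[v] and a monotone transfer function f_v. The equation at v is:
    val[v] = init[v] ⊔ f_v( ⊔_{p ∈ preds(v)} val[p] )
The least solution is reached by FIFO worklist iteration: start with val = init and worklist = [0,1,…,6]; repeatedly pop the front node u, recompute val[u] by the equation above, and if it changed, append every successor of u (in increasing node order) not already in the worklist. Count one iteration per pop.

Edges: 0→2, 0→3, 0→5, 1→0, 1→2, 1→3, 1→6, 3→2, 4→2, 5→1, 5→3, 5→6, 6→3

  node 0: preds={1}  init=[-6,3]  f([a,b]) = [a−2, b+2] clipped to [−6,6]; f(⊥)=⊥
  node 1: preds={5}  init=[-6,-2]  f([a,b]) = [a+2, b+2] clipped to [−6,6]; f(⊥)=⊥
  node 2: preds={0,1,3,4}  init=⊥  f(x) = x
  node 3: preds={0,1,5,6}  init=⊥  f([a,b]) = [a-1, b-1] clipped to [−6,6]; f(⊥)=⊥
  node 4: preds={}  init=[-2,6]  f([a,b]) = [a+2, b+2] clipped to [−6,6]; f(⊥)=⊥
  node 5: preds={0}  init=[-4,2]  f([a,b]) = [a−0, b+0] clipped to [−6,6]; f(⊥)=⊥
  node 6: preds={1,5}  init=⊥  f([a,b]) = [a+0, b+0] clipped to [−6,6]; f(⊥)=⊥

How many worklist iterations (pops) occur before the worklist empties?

Trace (20 dequeues):
  [1] u=0 | in [-6,-2] | out [-6,3] | ==
  [2] u=1 | in [-4,2] | out [-6,4] | prev [-6,-2] | push {0}
  [3] u=2 | in [-6,6] | out [-6,6] | prev ⊥ | push {}
  [4] u=3 | in [-6,4] | out [-6,3] | prev ⊥ | push {2}
  [5] u=4 | in ⊥ | out [-2,6] | ==
  [6] u=5 | in [-6,3] | out [-6,3] | prev [-4,2] | push {1,3}
  [7] u=6 | in [-6,4] | out [-6,4] | prev ⊥ | push {}
  [8] u=0 | in [-6,4] | out [-6,6] | prev [-6,3] | push {5}
  [9] u=2 | in [-6,6] | out [-6,6] | ==
  [10] u=1 | in [-6,3] | out [-6,5] | prev [-6,4] | push {0,2,6}
  [11] u=3 | in [-6,6] | out [-6,5] | prev [-6,3] | push {}
  [12] u=5 | in [-6,6] | out [-6,6] | prev [-6,3] | push {1,3}
  [13] u=0 | in [-6,5] | out [-6,6] | ==
  [14] u=2 | in [-6,6] | out [-6,6] | ==
  [15] u=6 | in [-6,6] | out [-6,6] | prev [-6,4] | push {}
  [16] u=1 | in [-6,6] | out [-6,6] | prev [-6,5] | push {0,2,6}
  [17] u=3 | in [-6,6] | out [-6,5] | ==
  [18] u=0 | in [-6,6] | out [-6,6] | ==
  [19] u=2 | in [-6,6] | out [-6,6] | ==
  [20] u=6 | in [-6,6] | out [-6,6] | ==

Converged values:
  [0] [-6,6]
  [1] [-6,6]
  [2] [-6,6]
  [3] [-6,5]
  [4] [-2,6]
  [5] [-6,6]
  [6] [-6,6]

20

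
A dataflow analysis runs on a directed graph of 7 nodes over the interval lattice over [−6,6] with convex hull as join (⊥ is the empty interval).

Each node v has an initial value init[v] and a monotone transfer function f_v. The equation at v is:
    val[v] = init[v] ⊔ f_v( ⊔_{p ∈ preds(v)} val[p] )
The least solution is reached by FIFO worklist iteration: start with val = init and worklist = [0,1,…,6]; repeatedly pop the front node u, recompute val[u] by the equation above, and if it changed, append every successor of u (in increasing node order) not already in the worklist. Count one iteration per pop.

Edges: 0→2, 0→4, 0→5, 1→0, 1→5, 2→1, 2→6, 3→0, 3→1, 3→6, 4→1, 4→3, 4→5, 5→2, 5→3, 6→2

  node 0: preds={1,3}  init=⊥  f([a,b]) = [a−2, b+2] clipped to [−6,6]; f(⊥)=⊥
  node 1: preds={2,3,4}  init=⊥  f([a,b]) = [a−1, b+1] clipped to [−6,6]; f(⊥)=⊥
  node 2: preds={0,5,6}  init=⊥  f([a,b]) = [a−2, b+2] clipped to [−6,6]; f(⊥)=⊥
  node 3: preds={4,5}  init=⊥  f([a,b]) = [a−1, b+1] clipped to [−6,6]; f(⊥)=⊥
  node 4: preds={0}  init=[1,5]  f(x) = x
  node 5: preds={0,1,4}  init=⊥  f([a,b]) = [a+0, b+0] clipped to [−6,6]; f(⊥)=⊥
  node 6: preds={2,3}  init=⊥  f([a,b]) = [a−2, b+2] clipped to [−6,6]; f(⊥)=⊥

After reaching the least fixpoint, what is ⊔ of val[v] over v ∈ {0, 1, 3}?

[-6,6]

Iteration log — 32 steps:
  step 1. node 0  ⊔preds=⊥  new=⊥  stable
  step 2. node 1  ⊔preds=[1,5]  new=[0,6]  old=⊥  +wl: 0
  step 3. node 2  ⊔preds=⊥  new=⊥  stable
  step 4. node 3  ⊔preds=[1,5]  new=[0,6]  old=⊥  +wl: 1
  step 5. node 4  ⊔preds=⊥  new=[1,5]  stable
  step 6. node 5  ⊔preds=[0,6]  new=[0,6]  old=⊥  +wl: 2,3
  step 7. node 6  ⊔preds=[0,6]  new=[-2,6]  old=⊥  +wl: 
  step 8. node 0  ⊔preds=[0,6]  new=[-2,6]  old=⊥  +wl: 4,5
  step 9. node 1  ⊔preds=[0,6]  new=[-1,6]  old=[0,6]  +wl: 0
  step 10. node 2  ⊔preds=[-2,6]  new=[-4,6]  old=⊥  +wl: 1,6
  step 11. node 3  ⊔preds=[0,6]  new=[-1,6]  old=[0,6]  +wl: 
  step 12. node 4  ⊔preds=[-2,6]  new=[-2,6]  old=[1,5]  +wl: 3
  step 13. node 5  ⊔preds=[-2,6]  new=[-2,6]  old=[0,6]  +wl: 2
  step 14. node 0  ⊔preds=[-1,6]  new=[-3,6]  old=[-2,6]  +wl: 4,5
  step 15. node 1  ⊔preds=[-4,6]  new=[-5,6]  old=[-1,6]  +wl: 0
  step 16. node 6  ⊔preds=[-4,6]  new=[-6,6]  old=[-2,6]  +wl: 
  step 17. node 3  ⊔preds=[-2,6]  new=[-3,6]  old=[-1,6]  +wl: 1,6
  step 18. node 2  ⊔preds=[-6,6]  new=[-6,6]  old=[-4,6]  +wl: 
  step 19. node 4  ⊔preds=[-3,6]  new=[-3,6]  old=[-2,6]  +wl: 3
  step 20. node 5  ⊔preds=[-5,6]  new=[-5,6]  old=[-2,6]  +wl: 2
  step 21. node 0  ⊔preds=[-5,6]  new=[-6,6]  old=[-3,6]  +wl: 4,5
  step 22. node 1  ⊔preds=[-6,6]  new=[-6,6]  old=[-5,6]  +wl: 0
  step 23. node 6  ⊔preds=[-6,6]  new=[-6,6]  stable
  step 24. node 3  ⊔preds=[-5,6]  new=[-6,6]  old=[-3,6]  +wl: 1,6
  step 25. node 2  ⊔preds=[-6,6]  new=[-6,6]  stable
  step 26. node 4  ⊔preds=[-6,6]  new=[-6,6]  old=[-3,6]  +wl: 3
  step 27. node 5  ⊔preds=[-6,6]  new=[-6,6]  old=[-5,6]  +wl: 2
  step 28. node 0  ⊔preds=[-6,6]  new=[-6,6]  stable
  step 29. node 1  ⊔preds=[-6,6]  new=[-6,6]  stable
  step 30. node 6  ⊔preds=[-6,6]  new=[-6,6]  stable
  step 31. node 3  ⊔preds=[-6,6]  new=[-6,6]  stable
  step 32. node 2  ⊔preds=[-6,6]  new=[-6,6]  stable

Least fixpoint reached:
  node 0: [-6,6]
  node 1: [-6,6]
  node 2: [-6,6]
  node 3: [-6,6]
  node 4: [-6,6]
  node 5: [-6,6]
  node 6: [-6,6]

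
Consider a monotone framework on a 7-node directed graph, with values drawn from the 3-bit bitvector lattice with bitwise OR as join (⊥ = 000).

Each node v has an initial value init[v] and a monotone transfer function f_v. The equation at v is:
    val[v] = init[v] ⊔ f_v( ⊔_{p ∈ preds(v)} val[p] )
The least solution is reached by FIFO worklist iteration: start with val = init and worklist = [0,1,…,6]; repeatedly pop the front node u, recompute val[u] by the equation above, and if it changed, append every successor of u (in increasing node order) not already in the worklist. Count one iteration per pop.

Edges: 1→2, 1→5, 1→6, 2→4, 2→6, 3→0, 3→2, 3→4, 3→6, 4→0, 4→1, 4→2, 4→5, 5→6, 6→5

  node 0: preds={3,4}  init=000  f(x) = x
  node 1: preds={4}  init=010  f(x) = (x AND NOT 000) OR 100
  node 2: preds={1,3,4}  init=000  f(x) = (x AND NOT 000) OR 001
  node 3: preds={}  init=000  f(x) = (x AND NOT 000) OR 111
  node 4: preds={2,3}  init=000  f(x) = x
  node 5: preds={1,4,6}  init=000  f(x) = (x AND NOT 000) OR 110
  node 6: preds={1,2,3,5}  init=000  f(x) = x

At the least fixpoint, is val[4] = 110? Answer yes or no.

no

Iteration log — 13 steps:
  step 1. node 0  ⊔preds=000  new=000  stable
  step 2. node 1  ⊔preds=000  new=110  old=010  +wl: 
  step 3. node 2  ⊔preds=110  new=111  old=000  +wl: 
  step 4. node 3  ⊔preds=000  new=111  old=000  +wl: 0,2
  step 5. node 4  ⊔preds=111  new=111  old=000  +wl: 1
  step 6. node 5  ⊔preds=111  new=111  old=000  +wl: 
  step 7. node 6  ⊔preds=111  new=111  old=000  +wl: 5
  step 8. node 0  ⊔preds=111  new=111  old=000  +wl: 
  step 9. node 2  ⊔preds=111  new=111  stable
  step 10. node 1  ⊔preds=111  new=111  old=110  +wl: 2,6
  step 11. node 5  ⊔preds=111  new=111  stable
  step 12. node 2  ⊔preds=111  new=111  stable
  step 13. node 6  ⊔preds=111  new=111  stable

Least fixpoint reached:
  node 0: 111
  node 1: 111
  node 2: 111
  node 3: 111
  node 4: 111
  node 5: 111
  node 6: 111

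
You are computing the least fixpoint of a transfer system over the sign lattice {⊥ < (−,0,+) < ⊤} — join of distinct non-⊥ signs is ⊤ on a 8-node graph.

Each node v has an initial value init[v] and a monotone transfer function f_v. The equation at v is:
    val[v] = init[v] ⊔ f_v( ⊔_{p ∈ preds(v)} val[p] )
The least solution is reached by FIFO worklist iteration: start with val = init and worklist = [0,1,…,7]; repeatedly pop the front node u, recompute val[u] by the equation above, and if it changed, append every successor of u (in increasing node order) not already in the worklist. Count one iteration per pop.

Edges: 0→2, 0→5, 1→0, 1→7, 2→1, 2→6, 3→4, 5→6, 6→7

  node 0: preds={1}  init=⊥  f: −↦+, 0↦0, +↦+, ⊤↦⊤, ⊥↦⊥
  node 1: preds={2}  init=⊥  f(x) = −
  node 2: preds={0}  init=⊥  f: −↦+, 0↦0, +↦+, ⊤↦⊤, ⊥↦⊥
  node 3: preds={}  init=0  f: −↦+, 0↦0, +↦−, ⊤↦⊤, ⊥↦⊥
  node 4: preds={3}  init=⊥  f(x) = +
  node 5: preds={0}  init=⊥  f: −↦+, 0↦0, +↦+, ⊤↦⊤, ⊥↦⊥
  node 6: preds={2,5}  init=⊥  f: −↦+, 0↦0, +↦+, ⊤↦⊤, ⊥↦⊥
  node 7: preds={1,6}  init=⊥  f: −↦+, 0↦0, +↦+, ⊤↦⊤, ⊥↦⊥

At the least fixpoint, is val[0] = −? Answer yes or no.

Worklist (14 pops):
  #1 pop 0: in=⊥ → ⊥ (no change)
  #2 pop 1: in=⊥ → − (was ⊥); enqueue [0]
  #3 pop 2: in=⊥ → ⊥ (no change)
  #4 pop 3: in=⊥ → 0 (no change)
  #5 pop 4: in=0 → + (was ⊥); enqueue []
  #6 pop 5: in=⊥ → ⊥ (no change)
  #7 pop 6: in=⊥ → ⊥ (no change)
  #8 pop 7: in=− → + (was ⊥); enqueue []
  #9 pop 0: in=− → + (was ⊥); enqueue [2,5]
  #10 pop 2: in=+ → + (was ⊥); enqueue [1,6]
  #11 pop 5: in=+ → + (was ⊥); enqueue []
  #12 pop 1: in=+ → − (no change)
  #13 pop 6: in=+ → + (was ⊥); enqueue [7]
  #14 pop 7: in=⊤ → ⊤ (was +); enqueue []

Fixpoint:
  val[0] = +
  val[1] = −
  val[2] = +
  val[3] = 0
  val[4] = +
  val[5] = +
  val[6] = +
  val[7] = ⊤

no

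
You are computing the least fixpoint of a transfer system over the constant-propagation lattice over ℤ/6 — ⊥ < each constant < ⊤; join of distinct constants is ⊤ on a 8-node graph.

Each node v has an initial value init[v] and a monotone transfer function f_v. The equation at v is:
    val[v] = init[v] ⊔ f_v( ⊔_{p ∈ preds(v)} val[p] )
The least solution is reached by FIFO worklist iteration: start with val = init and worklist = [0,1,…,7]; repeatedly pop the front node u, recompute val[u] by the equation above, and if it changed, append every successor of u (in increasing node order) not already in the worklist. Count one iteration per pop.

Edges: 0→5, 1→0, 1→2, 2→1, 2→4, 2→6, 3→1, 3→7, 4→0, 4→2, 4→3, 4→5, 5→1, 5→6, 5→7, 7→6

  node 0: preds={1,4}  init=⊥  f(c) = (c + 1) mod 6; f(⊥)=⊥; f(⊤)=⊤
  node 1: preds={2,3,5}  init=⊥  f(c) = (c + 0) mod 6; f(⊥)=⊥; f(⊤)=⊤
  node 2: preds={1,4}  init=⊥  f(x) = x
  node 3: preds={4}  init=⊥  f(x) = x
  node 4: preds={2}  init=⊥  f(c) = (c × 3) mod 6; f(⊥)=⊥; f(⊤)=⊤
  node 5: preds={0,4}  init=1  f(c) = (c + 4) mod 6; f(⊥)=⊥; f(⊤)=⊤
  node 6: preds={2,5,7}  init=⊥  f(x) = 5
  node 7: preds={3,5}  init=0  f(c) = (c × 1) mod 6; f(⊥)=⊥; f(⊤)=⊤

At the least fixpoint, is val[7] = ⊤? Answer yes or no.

yes

Iteration log — 24 steps:
  step 1. node 0  ⊔preds=⊥  new=⊥  stable
  step 2. node 1  ⊔preds=1  new=1  old=⊥  +wl: 0
  step 3. node 2  ⊔preds=1  new=1  old=⊥  +wl: 1
  step 4. node 3  ⊔preds=⊥  new=⊥  stable
  step 5. node 4  ⊔preds=1  new=3  old=⊥  +wl: 2,3
  step 6. node 5  ⊔preds=3  new=1  stable
  step 7. node 6  ⊔preds=⊤  new=5  old=⊥  +wl: 
  step 8. node 7  ⊔preds=1  new=⊤  old=0  +wl: 6
  step 9. node 0  ⊔preds=⊤  new=⊤  old=⊥  +wl: 5
  step 10. node 1  ⊔preds=1  new=1  stable
  step 11. node 2  ⊔preds=⊤  new=⊤  old=1  +wl: 1,4
  step 12. node 3  ⊔preds=3  new=3  old=⊥  +wl: 7
  step 13. node 6  ⊔preds=⊤  new=5  stable
  step 14. node 5  ⊔preds=⊤  new=⊤  old=1  +wl: 6
  step 15. node 1  ⊔preds=⊤  new=⊤  old=1  +wl: 0,2
  step 16. node 4  ⊔preds=⊤  new=⊤  old=3  +wl: 3,5
  step 17. node 7  ⊔preds=⊤  new=⊤  stable
  step 18. node 6  ⊔preds=⊤  new=5  stable
  step 19. node 0  ⊔preds=⊤  new=⊤  stable
  step 20. node 2  ⊔preds=⊤  new=⊤  stable
  step 21. node 3  ⊔preds=⊤  new=⊤  old=3  +wl: 1,7
  step 22. node 5  ⊔preds=⊤  new=⊤  stable
  step 23. node 1  ⊔preds=⊤  new=⊤  stable
  step 24. node 7  ⊔preds=⊤  new=⊤  stable

Least fixpoint reached:
  node 0: ⊤
  node 1: ⊤
  node 2: ⊤
  node 3: ⊤
  node 4: ⊤
  node 5: ⊤
  node 6: 5
  node 7: ⊤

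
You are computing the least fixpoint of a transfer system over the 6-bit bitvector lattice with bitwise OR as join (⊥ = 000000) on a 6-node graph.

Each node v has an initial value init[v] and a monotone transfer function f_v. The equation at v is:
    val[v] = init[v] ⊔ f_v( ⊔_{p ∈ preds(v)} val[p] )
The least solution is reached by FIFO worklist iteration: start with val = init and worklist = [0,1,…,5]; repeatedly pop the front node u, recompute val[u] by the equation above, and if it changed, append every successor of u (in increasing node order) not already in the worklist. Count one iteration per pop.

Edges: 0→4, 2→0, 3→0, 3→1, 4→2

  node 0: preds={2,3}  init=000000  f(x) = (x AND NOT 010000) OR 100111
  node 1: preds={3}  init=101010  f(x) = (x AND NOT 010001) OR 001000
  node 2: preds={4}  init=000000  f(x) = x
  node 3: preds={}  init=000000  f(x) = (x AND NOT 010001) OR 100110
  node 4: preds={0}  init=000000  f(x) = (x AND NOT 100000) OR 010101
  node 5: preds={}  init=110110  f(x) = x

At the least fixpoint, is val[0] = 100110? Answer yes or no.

no

Worklist (10 pops):
  #1 pop 0: in=000000 → 100111 (was 000000); enqueue []
  #2 pop 1: in=000000 → 101010 (no change)
  #3 pop 2: in=000000 → 000000 (no change)
  #4 pop 3: in=000000 → 100110 (was 000000); enqueue [0,1]
  #5 pop 4: in=100111 → 010111 (was 000000); enqueue [2]
  #6 pop 5: in=000000 → 110110 (no change)
  #7 pop 0: in=100110 → 100111 (no change)
  #8 pop 1: in=100110 → 101110 (was 101010); enqueue []
  #9 pop 2: in=010111 → 010111 (was 000000); enqueue [0]
  #10 pop 0: in=110111 → 100111 (no change)

Fixpoint:
  val[0] = 100111
  val[1] = 101110
  val[2] = 010111
  val[3] = 100110
  val[4] = 010111
  val[5] = 110110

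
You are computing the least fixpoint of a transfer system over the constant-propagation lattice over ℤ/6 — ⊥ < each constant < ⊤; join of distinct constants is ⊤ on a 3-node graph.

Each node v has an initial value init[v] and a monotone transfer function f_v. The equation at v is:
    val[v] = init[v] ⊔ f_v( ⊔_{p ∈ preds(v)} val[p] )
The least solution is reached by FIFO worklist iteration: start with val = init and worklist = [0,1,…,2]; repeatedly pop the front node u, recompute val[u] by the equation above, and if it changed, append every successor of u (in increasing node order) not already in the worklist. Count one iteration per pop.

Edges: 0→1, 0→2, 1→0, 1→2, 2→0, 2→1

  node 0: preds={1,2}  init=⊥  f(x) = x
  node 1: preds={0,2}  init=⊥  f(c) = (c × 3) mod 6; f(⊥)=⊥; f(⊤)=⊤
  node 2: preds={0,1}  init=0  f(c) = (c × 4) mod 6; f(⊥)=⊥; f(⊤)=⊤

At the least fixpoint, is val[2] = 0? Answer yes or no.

Trace (4 dequeues):
  [1] u=0 | in 0 | out 0 | prev ⊥ | push {}
  [2] u=1 | in 0 | out 0 | prev ⊥ | push {0}
  [3] u=2 | in 0 | out 0 | ==
  [4] u=0 | in 0 | out 0 | ==

Converged values:
  [0] 0
  [1] 0
  [2] 0

yes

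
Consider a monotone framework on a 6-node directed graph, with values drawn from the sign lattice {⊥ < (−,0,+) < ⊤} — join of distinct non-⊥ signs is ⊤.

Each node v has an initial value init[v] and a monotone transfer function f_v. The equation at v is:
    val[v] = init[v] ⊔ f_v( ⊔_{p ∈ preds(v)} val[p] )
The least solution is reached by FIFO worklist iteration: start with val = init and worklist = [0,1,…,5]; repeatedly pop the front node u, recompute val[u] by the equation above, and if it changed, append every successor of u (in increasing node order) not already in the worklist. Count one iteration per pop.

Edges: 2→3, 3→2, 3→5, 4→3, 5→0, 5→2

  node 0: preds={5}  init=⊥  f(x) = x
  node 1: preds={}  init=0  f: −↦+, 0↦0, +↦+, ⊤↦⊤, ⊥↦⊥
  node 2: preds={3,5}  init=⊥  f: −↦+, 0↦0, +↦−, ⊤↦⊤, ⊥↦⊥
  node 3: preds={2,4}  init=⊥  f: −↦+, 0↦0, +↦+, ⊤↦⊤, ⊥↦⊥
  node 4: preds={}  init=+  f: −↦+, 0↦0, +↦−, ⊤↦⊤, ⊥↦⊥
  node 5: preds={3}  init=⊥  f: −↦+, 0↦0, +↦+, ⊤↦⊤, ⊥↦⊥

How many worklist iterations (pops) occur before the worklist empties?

Iteration log — 14 steps:
  step 1. node 0  ⊔preds=⊥  new=⊥  stable
  step 2. node 1  ⊔preds=⊥  new=0  stable
  step 3. node 2  ⊔preds=⊥  new=⊥  stable
  step 4. node 3  ⊔preds=+  new=+  old=⊥  +wl: 2
  step 5. node 4  ⊔preds=⊥  new=+  stable
  step 6. node 5  ⊔preds=+  new=+  old=⊥  +wl: 0
  step 7. node 2  ⊔preds=+  new=−  old=⊥  +wl: 3
  step 8. node 0  ⊔preds=+  new=+  old=⊥  +wl: 
  step 9. node 3  ⊔preds=⊤  new=⊤  old=+  +wl: 2,5
  step 10. node 2  ⊔preds=⊤  new=⊤  old=−  +wl: 3
  step 11. node 5  ⊔preds=⊤  new=⊤  old=+  +wl: 0,2
  step 12. node 3  ⊔preds=⊤  new=⊤  stable
  step 13. node 0  ⊔preds=⊤  new=⊤  old=+  +wl: 
  step 14. node 2  ⊔preds=⊤  new=⊤  stable

Least fixpoint reached:
  node 0: ⊤
  node 1: 0
  node 2: ⊤
  node 3: ⊤
  node 4: +
  node 5: ⊤

14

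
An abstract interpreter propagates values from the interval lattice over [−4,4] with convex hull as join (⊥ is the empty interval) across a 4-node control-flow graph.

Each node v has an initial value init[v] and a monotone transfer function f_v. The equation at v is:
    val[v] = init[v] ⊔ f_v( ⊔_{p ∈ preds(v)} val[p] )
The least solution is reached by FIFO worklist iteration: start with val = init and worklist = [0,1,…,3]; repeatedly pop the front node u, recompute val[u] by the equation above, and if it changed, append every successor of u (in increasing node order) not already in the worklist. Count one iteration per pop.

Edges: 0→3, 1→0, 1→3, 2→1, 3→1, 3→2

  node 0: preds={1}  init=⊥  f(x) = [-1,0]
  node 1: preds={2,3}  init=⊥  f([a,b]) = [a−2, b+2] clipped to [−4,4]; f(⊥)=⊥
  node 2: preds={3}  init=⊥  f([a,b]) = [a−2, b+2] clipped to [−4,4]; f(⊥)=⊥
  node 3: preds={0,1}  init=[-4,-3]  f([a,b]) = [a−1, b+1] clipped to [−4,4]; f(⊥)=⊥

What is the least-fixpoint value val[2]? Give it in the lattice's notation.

Trace (14 dequeues):
  [1] u=0 | in ⊥ | out [-1,0] | prev ⊥ | push {}
  [2] u=1 | in [-4,-3] | out [-4,-1] | prev ⊥ | push {0}
  [3] u=2 | in [-4,-3] | out [-4,-1] | prev ⊥ | push {1}
  [4] u=3 | in [-4,0] | out [-4,1] | prev [-4,-3] | push {2}
  [5] u=0 | in [-4,-1] | out [-1,0] | ==
  [6] u=1 | in [-4,1] | out [-4,3] | prev [-4,-1] | push {0,3}
  [7] u=2 | in [-4,1] | out [-4,3] | prev [-4,-1] | push {1}
  [8] u=0 | in [-4,3] | out [-1,0] | ==
  [9] u=3 | in [-4,3] | out [-4,4] | prev [-4,1] | push {2}
  [10] u=1 | in [-4,4] | out [-4,4] | prev [-4,3] | push {0,3}
  [11] u=2 | in [-4,4] | out [-4,4] | prev [-4,3] | push {1}
  [12] u=0 | in [-4,4] | out [-1,0] | ==
  [13] u=3 | in [-4,4] | out [-4,4] | ==
  [14] u=1 | in [-4,4] | out [-4,4] | ==

Converged values:
  [0] [-1,0]
  [1] [-4,4]
  [2] [-4,4]
  [3] [-4,4]

[-4,4]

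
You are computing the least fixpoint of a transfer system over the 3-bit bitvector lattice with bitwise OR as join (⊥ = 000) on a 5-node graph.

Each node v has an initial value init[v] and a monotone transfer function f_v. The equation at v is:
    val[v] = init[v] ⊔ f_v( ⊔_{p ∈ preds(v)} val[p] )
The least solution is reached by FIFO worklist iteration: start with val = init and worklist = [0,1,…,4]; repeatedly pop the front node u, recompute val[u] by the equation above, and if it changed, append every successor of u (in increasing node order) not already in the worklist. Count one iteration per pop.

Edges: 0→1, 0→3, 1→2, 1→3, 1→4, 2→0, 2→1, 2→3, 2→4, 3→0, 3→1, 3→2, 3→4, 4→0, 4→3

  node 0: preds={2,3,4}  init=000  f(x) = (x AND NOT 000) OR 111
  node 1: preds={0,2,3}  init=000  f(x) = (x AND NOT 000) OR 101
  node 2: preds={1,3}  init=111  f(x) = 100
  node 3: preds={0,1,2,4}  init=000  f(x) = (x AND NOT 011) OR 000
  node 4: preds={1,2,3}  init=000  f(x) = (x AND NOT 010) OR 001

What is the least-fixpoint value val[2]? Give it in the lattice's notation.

Worklist (9 pops):
  #1 pop 0: in=111 → 111 (was 000); enqueue []
  #2 pop 1: in=111 → 111 (was 000); enqueue []
  #3 pop 2: in=111 → 111 (no change)
  #4 pop 3: in=111 → 100 (was 000); enqueue [0,1,2]
  #5 pop 4: in=111 → 101 (was 000); enqueue [3]
  #6 pop 0: in=111 → 111 (no change)
  #7 pop 1: in=111 → 111 (no change)
  #8 pop 2: in=111 → 111 (no change)
  #9 pop 3: in=111 → 100 (no change)

Fixpoint:
  val[0] = 111
  val[1] = 111
  val[2] = 111
  val[3] = 100
  val[4] = 101

111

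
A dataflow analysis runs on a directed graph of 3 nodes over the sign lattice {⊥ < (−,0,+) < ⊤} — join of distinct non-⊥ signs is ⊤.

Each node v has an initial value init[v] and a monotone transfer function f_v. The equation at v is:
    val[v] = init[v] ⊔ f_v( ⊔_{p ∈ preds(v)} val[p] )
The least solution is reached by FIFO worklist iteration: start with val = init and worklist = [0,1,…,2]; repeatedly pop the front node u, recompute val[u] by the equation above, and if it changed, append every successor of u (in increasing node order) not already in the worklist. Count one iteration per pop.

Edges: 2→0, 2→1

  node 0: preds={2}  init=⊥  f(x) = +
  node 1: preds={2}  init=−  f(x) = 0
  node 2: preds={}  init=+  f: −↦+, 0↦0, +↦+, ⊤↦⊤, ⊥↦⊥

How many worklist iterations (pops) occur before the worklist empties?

3

Worklist (3 pops):
  #1 pop 0: in=+ → + (was ⊥); enqueue []
  #2 pop 1: in=+ → ⊤ (was −); enqueue []
  #3 pop 2: in=⊥ → + (no change)

Fixpoint:
  val[0] = +
  val[1] = ⊤
  val[2] = +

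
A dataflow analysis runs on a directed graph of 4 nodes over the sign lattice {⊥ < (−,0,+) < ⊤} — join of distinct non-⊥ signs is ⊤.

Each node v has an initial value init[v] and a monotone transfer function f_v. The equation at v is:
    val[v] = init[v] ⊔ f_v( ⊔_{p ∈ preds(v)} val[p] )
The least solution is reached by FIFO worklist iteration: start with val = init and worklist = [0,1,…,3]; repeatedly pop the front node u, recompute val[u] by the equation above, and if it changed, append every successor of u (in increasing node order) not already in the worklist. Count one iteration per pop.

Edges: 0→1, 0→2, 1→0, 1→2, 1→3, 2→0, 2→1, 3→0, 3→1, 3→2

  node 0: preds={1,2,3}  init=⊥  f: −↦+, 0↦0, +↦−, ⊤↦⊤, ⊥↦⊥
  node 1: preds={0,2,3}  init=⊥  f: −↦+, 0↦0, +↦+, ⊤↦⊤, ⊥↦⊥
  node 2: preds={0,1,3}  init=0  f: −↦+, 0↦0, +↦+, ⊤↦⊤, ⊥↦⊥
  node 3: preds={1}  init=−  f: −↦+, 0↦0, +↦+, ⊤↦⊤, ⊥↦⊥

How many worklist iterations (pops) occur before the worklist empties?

7

Worklist (7 pops):
  #1 pop 0: in=⊤ → ⊤ (was ⊥); enqueue []
  #2 pop 1: in=⊤ → ⊤ (was ⊥); enqueue [0]
  #3 pop 2: in=⊤ → ⊤ (was 0); enqueue [1]
  #4 pop 3: in=⊤ → ⊤ (was −); enqueue [2]
  #5 pop 0: in=⊤ → ⊤ (no change)
  #6 pop 1: in=⊤ → ⊤ (no change)
  #7 pop 2: in=⊤ → ⊤ (no change)

Fixpoint:
  val[0] = ⊤
  val[1] = ⊤
  val[2] = ⊤
  val[3] = ⊤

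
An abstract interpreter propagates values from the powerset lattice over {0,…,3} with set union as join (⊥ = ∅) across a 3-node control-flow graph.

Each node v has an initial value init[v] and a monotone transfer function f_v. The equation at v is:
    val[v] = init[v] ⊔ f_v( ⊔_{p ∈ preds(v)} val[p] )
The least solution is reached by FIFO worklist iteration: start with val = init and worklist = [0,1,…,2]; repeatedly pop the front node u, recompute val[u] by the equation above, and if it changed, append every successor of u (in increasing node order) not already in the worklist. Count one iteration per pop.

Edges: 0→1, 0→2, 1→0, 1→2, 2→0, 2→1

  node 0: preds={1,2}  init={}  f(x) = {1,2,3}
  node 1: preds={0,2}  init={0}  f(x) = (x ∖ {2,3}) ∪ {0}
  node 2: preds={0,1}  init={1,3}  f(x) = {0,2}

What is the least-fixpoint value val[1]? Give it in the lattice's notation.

{0,1}

Worklist (5 pops):
  #1 pop 0: in={0,1,3} → {1,2,3} (was {}); enqueue []
  #2 pop 1: in={1,2,3} → {0,1} (was {0}); enqueue [0]
  #3 pop 2: in={0,1,2,3} → {0,1,2,3} (was {1,3}); enqueue [1]
  #4 pop 0: in={0,1,2,3} → {1,2,3} (no change)
  #5 pop 1: in={0,1,2,3} → {0,1} (no change)

Fixpoint:
  val[0] = {1,2,3}
  val[1] = {0,1}
  val[2] = {0,1,2,3}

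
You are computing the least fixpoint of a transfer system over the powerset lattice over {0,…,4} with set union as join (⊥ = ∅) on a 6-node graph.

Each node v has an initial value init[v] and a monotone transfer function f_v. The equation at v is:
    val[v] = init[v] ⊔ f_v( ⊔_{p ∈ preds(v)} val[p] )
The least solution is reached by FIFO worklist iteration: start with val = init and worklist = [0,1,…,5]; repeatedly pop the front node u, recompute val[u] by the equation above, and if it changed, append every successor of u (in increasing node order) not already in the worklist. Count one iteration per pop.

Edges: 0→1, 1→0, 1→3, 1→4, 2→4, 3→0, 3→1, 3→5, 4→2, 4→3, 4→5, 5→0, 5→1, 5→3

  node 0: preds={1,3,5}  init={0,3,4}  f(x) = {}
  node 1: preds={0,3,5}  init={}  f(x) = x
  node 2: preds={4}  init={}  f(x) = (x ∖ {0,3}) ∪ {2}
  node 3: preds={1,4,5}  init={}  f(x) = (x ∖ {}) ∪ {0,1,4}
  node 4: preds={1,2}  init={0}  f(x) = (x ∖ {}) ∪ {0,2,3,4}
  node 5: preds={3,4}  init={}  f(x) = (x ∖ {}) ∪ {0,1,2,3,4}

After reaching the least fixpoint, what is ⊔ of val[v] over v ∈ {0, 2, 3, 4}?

Trace (17 dequeues):
  [1] u=0 | in {} | out {0,3,4} | ==
  [2] u=1 | in {0,3,4} | out {0,3,4} | prev {} | push {0}
  [3] u=2 | in {0} | out {2} | prev {} | push {}
  [4] u=3 | in {0,3,4} | out {0,1,3,4} | prev {} | push {1}
  [5] u=4 | in {0,2,3,4} | out {0,2,3,4} | prev {0} | push {2,3}
  [6] u=5 | in {0,1,2,3,4} | out {0,1,2,3,4} | prev {} | push {}
  [7] u=0 | in {0,1,2,3,4} | out {0,3,4} | ==
  [8] u=1 | in {0,1,2,3,4} | out {0,1,2,3,4} | prev {0,3,4} | push {0,4}
  [9] u=2 | in {0,2,3,4} | out {2,4} | prev {2} | push {}
  [10] u=3 | in {0,1,2,3,4} | out {0,1,2,3,4} | prev {0,1,3,4} | push {1,5}
  [11] u=0 | in {0,1,2,3,4} | out {0,3,4} | ==
  [12] u=4 | in {0,1,2,3,4} | out {0,1,2,3,4} | prev {0,2,3,4} | push {2,3}
  [13] u=1 | in {0,1,2,3,4} | out {0,1,2,3,4} | ==
  [14] u=5 | in {0,1,2,3,4} | out {0,1,2,3,4} | ==
  [15] u=2 | in {0,1,2,3,4} | out {1,2,4} | prev {2,4} | push {4}
  [16] u=3 | in {0,1,2,3,4} | out {0,1,2,3,4} | ==
  [17] u=4 | in {0,1,2,3,4} | out {0,1,2,3,4} | ==

Converged values:
  [0] {0,3,4}
  [1] {0,1,2,3,4}
  [2] {1,2,4}
  [3] {0,1,2,3,4}
  [4] {0,1,2,3,4}
  [5] {0,1,2,3,4}

{0,1,2,3,4}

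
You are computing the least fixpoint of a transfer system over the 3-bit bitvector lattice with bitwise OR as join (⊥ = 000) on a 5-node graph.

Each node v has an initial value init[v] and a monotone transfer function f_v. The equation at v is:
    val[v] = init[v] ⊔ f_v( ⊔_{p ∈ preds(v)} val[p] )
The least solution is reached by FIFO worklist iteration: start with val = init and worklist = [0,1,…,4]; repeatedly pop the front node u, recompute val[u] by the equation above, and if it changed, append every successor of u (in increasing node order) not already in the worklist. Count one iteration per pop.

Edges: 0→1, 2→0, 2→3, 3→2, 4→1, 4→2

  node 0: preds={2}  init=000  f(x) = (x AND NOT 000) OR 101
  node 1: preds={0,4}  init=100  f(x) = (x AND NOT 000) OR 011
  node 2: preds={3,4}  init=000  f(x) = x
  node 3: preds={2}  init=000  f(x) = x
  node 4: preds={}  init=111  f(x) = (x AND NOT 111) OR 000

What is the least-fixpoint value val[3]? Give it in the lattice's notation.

111

Worklist (8 pops):
  #1 pop 0: in=000 → 101 (was 000); enqueue []
  #2 pop 1: in=111 → 111 (was 100); enqueue []
  #3 pop 2: in=111 → 111 (was 000); enqueue [0]
  #4 pop 3: in=111 → 111 (was 000); enqueue [2]
  #5 pop 4: in=000 → 111 (no change)
  #6 pop 0: in=111 → 111 (was 101); enqueue [1]
  #7 pop 2: in=111 → 111 (no change)
  #8 pop 1: in=111 → 111 (no change)

Fixpoint:
  val[0] = 111
  val[1] = 111
  val[2] = 111
  val[3] = 111
  val[4] = 111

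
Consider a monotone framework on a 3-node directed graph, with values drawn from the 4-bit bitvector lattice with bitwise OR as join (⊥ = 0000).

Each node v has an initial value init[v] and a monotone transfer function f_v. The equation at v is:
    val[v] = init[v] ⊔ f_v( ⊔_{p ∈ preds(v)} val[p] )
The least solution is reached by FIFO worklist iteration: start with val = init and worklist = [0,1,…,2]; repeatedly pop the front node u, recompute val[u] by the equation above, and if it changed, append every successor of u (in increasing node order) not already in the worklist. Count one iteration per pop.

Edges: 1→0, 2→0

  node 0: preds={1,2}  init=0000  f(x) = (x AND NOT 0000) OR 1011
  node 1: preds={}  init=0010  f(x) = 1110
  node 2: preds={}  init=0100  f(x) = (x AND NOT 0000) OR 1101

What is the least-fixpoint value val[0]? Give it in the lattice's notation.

Iteration log — 4 steps:
  step 1. node 0  ⊔preds=0110  new=1111  old=0000  +wl: 
  step 2. node 1  ⊔preds=0000  new=1110  old=0010  +wl: 0
  step 3. node 2  ⊔preds=0000  new=1101  old=0100  +wl: 
  step 4. node 0  ⊔preds=1111  new=1111  stable

Least fixpoint reached:
  node 0: 1111
  node 1: 1110
  node 2: 1101

1111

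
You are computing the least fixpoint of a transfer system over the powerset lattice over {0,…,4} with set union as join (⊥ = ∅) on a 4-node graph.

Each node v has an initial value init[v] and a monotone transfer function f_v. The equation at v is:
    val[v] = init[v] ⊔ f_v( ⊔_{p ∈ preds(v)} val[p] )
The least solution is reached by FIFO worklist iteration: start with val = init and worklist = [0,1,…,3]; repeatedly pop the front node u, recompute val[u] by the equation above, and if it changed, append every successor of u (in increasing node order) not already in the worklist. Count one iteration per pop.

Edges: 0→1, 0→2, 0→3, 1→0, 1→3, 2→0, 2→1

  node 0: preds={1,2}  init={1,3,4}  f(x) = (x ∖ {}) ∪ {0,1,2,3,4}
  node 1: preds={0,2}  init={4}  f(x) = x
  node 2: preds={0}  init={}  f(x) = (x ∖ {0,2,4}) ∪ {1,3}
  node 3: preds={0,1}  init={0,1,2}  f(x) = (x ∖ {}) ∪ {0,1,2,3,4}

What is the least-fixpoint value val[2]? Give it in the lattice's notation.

{1,3}

Iteration log — 6 steps:
  step 1. node 0  ⊔preds={4}  new={0,1,2,3,4}  old={1,3,4}  +wl: 
  step 2. node 1  ⊔preds={0,1,2,3,4}  new={0,1,2,3,4}  old={4}  +wl: 0
  step 3. node 2  ⊔preds={0,1,2,3,4}  new={1,3}  old={}  +wl: 1
  step 4. node 3  ⊔preds={0,1,2,3,4}  new={0,1,2,3,4}  old={0,1,2}  +wl: 
  step 5. node 0  ⊔preds={0,1,2,3,4}  new={0,1,2,3,4}  stable
  step 6. node 1  ⊔preds={0,1,2,3,4}  new={0,1,2,3,4}  stable

Least fixpoint reached:
  node 0: {0,1,2,3,4}
  node 1: {0,1,2,3,4}
  node 2: {1,3}
  node 3: {0,1,2,3,4}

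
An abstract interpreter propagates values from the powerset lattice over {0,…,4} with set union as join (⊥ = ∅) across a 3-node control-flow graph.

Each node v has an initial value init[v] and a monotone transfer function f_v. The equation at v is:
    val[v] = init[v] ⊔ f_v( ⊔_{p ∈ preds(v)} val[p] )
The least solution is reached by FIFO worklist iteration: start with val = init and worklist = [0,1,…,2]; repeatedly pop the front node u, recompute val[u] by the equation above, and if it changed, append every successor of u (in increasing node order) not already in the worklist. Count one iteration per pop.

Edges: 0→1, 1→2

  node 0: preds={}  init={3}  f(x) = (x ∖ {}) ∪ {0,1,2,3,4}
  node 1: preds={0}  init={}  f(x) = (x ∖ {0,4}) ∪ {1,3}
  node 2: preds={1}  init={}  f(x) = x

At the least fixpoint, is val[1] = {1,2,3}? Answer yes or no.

yes

Worklist (3 pops):
  #1 pop 0: in={} → {0,1,2,3,4} (was {3}); enqueue []
  #2 pop 1: in={0,1,2,3,4} → {1,2,3} (was {}); enqueue []
  #3 pop 2: in={1,2,3} → {1,2,3} (was {}); enqueue []

Fixpoint:
  val[0] = {0,1,2,3,4}
  val[1] = {1,2,3}
  val[2] = {1,2,3}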